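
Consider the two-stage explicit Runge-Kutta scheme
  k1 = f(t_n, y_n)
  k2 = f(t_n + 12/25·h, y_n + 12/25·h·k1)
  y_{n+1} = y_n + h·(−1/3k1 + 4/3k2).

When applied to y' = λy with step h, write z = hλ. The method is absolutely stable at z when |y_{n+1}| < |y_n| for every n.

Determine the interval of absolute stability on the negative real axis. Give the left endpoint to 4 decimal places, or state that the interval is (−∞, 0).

Test eqn y'=λy, z=hλ:
  k1=λy_n ⇒ h·k1=z·y_n;  k2=λ(1+12/25z)y_n ⇒ h·k2=z(1+12/25z)y_n
  y_{n+1}/y_n = 1 − 1/3z + 4/3z(1+12/25z) = 1 + z + 16/25z²
  ⇒ R(z) = 1 + z + 16/25z².

Find x<0 with |R(x)|<1.
x=-1.43: |R|=0.8787
R=1: x+16/25x²=0 ⇒ x=−25/16=-1.5625; min R=1−1/(4·16/25)=0.6094>−1
Confirm numerically:
  x=-1.261: |R|=0.75668 <1
  x=-1.244: |R|=0.74642 <1
  x=-0.921: |R|=0.62187 <1
  x=-1.890: |R|=1.39614 >1
  x=-1.855: |R|=1.34726 >1
Interval (-1.5625, 0).

z∈(-1.5625,0).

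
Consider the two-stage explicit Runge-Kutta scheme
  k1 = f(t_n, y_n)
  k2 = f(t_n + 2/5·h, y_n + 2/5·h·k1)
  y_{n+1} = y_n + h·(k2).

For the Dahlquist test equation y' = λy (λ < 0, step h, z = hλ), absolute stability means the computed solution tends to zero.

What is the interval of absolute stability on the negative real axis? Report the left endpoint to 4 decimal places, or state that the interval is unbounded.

Test eqn y'=λy, z=hλ:
  k1=λy_n ⇒ h·k1=z·y_n;  k2=λ(1+2/5z)y_n ⇒ h·k2=z(1+2/5z)y_n
  y_{n+1}/y_n = 1 + z(1+2/5z) = 1 + z + 2/5z²
  ⇒ R(z) = 1 + z + 2/5z².

Solve |R(x)|<1 on ℝ⁻.
x=-1.42: |R|=0.3866
R=1: x+2/5x²=0 ⇒ x=−5/2=-2.5000; min R=1−1/(4·2/5)=0.3750>−1
Confirm numerically:
  x=-2.229: |R|=0.75838 <1
  x=-1.972: |R|=0.58351 <1
  x=-1.593: |R|=0.42206 <1
  x=-3.049: |R|=1.66956 >1
  x=-2.659: |R|=1.16911 >1
Interval (-2.5000, 0).

(-2.5000, 0).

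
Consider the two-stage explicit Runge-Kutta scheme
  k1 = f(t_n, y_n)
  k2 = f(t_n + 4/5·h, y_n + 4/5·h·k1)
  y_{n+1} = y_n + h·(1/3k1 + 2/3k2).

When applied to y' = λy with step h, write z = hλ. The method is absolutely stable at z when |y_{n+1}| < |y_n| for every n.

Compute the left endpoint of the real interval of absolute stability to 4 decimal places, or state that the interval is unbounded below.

Set f=λy, z=hλ:
  k1=λy_n ⇒ h·k1=z·y_n;  k2=λ(1+4/5z)y_n ⇒ h·k2=z(1+4/5z)y_n
  y_{n+1}/y_n = 1 + 1/3z + 2/3z(1+4/5z) = 1 + z + 8/15z²
  so R(z) = 1 + z + 8/15z².

Need |R(x)|<1, x<0.
x=-1.44: |R|=0.6659
R=1: x+8/15x²=0 ⇒ x=−15/8=-1.8750; min R=1−1/(4·8/15)=0.5312>−1
Confirm numerically:
  x=-1.823: |R|=0.94944 <1
  x=-1.611: |R|=0.77317 <1
  x=-0.885: |R|=0.53272 <1
  x=-2.059: |R|=1.20206 >1
  x=-1.927: |R|=1.05344 >1
Interval (-1.8750, 0).

left endpoint -1.8750.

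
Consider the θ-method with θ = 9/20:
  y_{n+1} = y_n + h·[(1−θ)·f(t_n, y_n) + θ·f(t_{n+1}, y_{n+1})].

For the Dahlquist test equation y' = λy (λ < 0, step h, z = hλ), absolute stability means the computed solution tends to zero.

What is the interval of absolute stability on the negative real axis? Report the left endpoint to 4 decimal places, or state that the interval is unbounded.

With y'=λy (z=hλ):
  y_{n+1} = y_n + z·[11/20·y_n + 9/20·y_{n+1}] ⇒ (1 − 9/20z)y_{n+1} = (1 + 11/20z)y_n
  Hence R(z) = (1 + 11/20z)/(1 − 9/20z).

Solve |R(x)|<1 on ℝ⁻.
x=-1.11: |R|=0.2598
R=−1: 1+11/20x = −1+9/20x ⇒ -1/10x=2 ⇒ x=2/(-1/10)=-20.0000
Confirm numerically:
  x=-11.899: |R|=0.87252 <1
  x=-10.967: |R|=0.84781 <1
  x=-9.991: |R|=0.81788 <1
  x=-20.567: |R|=1.00553 >1
  x=-20.454: |R|=1.00445 >1
  x=-20.397: |R|=1.00390 >1
Interval (-20.0000, 0).

z∈(-20.0000,0).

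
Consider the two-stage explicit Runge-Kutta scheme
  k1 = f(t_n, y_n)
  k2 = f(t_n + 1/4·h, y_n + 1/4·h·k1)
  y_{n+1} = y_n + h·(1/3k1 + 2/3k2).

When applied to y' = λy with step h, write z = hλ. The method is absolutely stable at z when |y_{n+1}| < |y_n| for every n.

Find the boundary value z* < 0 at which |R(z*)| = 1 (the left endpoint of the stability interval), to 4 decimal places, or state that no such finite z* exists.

z* = -6.0000.

Set f=λy, z=hλ:
  k1=λy_n ⇒ h·k1=z·y_n;  k2=λ(1+1/4z)y_n ⇒ h·k2=z(1+1/4z)y_n
  y_{n+1}/y_n = 1 + 1/3z + 2/3z(1+1/4z) = 1 + z + 1/6z²
  R(z) = 1 + z + 1/6z².

Find x<0 with |R(x)|<1.
x=-0.73: |R|=0.3588
R=1: x+1/6x²=0 ⇒ x=−6=-6.0000; min R=1−1/(4·1/6)=-0.5000>−1
Confirm numerically:
  x=-5.549: |R|=0.58290 <1
  x=-5.016: |R|=0.17738 <1
  x=-3.601: |R|=0.43980 <1
  x=-3.137: |R|=0.49687 <1
  x=-6.575: |R|=1.63010 >1
  x=-6.430: |R|=1.46082 >1
  x=-6.095: |R|=1.09650 >1
Stable set (-6.0000, 0).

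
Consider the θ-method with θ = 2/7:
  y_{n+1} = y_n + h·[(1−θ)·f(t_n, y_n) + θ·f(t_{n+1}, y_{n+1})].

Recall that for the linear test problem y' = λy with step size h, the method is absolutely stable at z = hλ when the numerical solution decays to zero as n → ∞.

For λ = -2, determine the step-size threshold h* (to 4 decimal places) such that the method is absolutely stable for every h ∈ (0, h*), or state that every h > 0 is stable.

(-4.6667,0); λ=-2 ⇒ h* = (14/3)/2 = 2.3333.

With y'=λy (z=hλ):
  y_{n+1} = y_n + z·[5/7·y_n + 2/7·y_{n+1}] ⇒ (1 − 2/7z)y_{n+1} = (1 + 5/7z)y_n
  so R(z) = (1 + 5/7z)/(1 − 2/7z).

Need |R(x)|<1, x<0.
x=-1.55: |R|=0.0743
R=−1: 1+5/7x = −1+2/7x ⇒ -3/7x=2 ⇒ x=2/(-3/7)=-4.6667
Confirm numerically:
  x=-3.810: |R|=0.82421 <1
  x=-2.613: |R|=0.49607 <1
  x=-2.518: |R|=0.46444 <1
  x=-4.902: |R|=1.04201 >1
  x=-4.871: |R|=1.03661 >1
  x=-4.700: |R|=1.00610 >1
Interval (-4.6667, 0).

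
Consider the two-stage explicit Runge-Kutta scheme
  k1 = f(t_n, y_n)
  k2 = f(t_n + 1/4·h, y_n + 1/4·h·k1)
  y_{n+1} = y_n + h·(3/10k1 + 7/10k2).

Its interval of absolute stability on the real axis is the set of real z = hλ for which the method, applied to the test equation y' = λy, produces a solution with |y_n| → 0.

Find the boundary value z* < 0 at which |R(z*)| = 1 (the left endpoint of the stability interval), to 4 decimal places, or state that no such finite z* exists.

z* = -5.7143.

On y'=λy, z=hλ:
  k1=λy_n ⇒ h·k1=z·y_n;  k2=λ(1+1/4z)y_n ⇒ h·k2=z(1+1/4z)y_n
  y_{n+1}/y_n = 1 + 3/10z + 7/10z(1+1/4z) = 1 + z + 7/40z²
  Hence R(z) = 1 + z + 7/40z².

Find x<0 with |R(x)|<1.
x=-1.45: |R|=0.0821
R=1: x+7/40x²=0 ⇒ x=−40/7=-5.7143; min R=1−1/(4·7/40)=-0.4286>−1
Confirm numerically:
  x=-5.353: |R|=0.66156 <1
  x=-5.304: |R|=0.61917 <1
  x=-5.230: |R|=0.55676 <1
  x=-4.615: |R|=0.11219 <1
  x=-6.273: |R|=1.61334 >1
  x=-6.246: |R|=1.58119 >1
  x=-6.207: |R|=1.53520 >1
Stable set (-5.7143, 0).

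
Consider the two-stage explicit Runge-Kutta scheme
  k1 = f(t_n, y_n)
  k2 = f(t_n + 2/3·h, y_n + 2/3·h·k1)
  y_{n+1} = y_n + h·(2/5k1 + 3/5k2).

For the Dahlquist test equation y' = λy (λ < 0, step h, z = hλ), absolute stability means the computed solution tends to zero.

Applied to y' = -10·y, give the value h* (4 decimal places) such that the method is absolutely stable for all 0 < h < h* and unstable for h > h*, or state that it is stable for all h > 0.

Test eqn y'=λy, z=hλ:
  k1=λy_n ⇒ h·k1=z·y_n;  k2=λ(1+2/3z)y_n ⇒ h·k2=z(1+2/3z)y_n
  y_{n+1}/y_n = 1 + 2/5z + 3/5z(1+2/3z) = 1 + z + 2/5z²
  so R(z) = 1 + z + 2/5z².

Need |R(x)|<1, x<0.
x=-1.21: |R|=0.3756
R=1: x+2/5x²=0 ⇒ x=−5/2=-2.5000; min R=1−1/(4·2/5)=0.3750>−1
Confirm numerically:
  x=-2.063: |R|=0.63939 <1
  x=-2.044: |R|=0.62717 <1
  x=-1.594: |R|=0.42233 <1
  x=-1.229: |R|=0.37518 <1
  x=-2.803: |R|=1.33972 >1
  x=-2.653: |R|=1.16236 >1
So |R|<1 on (-2.5000, 0).

(-2.5000,0); λ=-10 ⇒ h* = (5/2)/10 = 0.2500.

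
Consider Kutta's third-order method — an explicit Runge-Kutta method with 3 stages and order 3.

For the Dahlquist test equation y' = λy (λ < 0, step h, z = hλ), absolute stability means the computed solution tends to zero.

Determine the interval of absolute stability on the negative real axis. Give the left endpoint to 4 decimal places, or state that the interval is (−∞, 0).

(-2.5127, 0).

With y'=λy (z=hλ):
  order 3, 3-stage ⇒ R(z)=1+z+z^2/2+z^3/6
  (e.g. R(-1.08)=0.29325, |R|=0.29325)

Boundary: |R(x)|=1, x<0.
x=-1.08: |R|=0.2932
|R(-2.55)|=1.0623 |R(-2.49)|=0.9630 |R(-2.48)|=0.9470
Bisect:
  x_lo=-3.2732 |R|=2.7610  x_hi=-0.2111 |R|=0.8096
  mid=-1.74217 |R|=0.10588 →hi
  mid=-2.50768 |R|=0.99170 →hi
  mid=-2.89044 |R|=1.73789 →lo
  mid=-2.69906 |R|=1.33368 →lo
  mid=-2.60337 |R|=1.15535 →lo
  mid=-2.55553 |R|=1.07174 →lo
  mid=-2.53161 |R|=1.03128 →lo
  mid=-2.51965 |R|=1.01138 →lo
  ...
  [-2.51292,-2.51273] ⇒ x*=-2.5127
Stable set (-2.5127, 0).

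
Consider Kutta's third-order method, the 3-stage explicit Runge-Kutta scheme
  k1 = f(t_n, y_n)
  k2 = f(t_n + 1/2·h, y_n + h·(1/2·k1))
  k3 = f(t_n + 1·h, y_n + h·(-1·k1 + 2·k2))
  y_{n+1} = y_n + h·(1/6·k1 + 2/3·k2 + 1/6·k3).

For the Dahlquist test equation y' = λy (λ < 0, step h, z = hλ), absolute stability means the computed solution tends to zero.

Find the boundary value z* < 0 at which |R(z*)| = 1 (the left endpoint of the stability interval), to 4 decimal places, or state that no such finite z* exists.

On y'=λy, z=hλ:
  order 3, 3-stage ⇒ R(z)=1+z+z^2/2+z^3/6
  (e.g. R(-0.46)=0.62958, |R|=0.62958)

Solve |R(x)|<1 on ℝ⁻.
x=-0.46: |R|=0.6296
|R(-2.29)|=0.6694 |R(-0.66)|=0.5099 |R(-0.6)|=0.5440
Bisect:
  x_lo=-3.0515 |R|=2.1313  x_hi=-0.2470 |R|=0.7810
  mid=-1.64922 |R|=0.03688 →hi
  mid=-2.35034 |R|=0.75221 →hi
  mid=-2.70090 |R|=1.33725 →lo
  mid=-2.52562 |R|=1.02129 →lo
  mid=-2.43798 |R|=0.88123 →hi
  mid=-2.48180 |R|=0.94984 →hi
  mid=-2.50371 |R|=0.98520 →hi
  mid=-2.51466 |R|=1.00316 →lo
  mid=-2.50919 |R|=0.99416 →hi
  mid=-2.51193 |R|=0.99865 →hi
  ...
  [-2.51278,-2.51261] ⇒ x*=-2.5127
So |R|<1 on (-2.5127, 0).

z* = -2.5127.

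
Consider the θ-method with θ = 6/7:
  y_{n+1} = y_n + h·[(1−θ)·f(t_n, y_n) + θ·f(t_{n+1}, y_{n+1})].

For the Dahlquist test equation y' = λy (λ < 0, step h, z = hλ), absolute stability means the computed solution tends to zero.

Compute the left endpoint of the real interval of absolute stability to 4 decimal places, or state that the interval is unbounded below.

Test eqn y'=λy, z=hλ:
  y_{n+1} = y_n + z·[1/7·y_n + 6/7·y_{n+1}] ⇒ (1 − 6/7z)y_{n+1} = (1 + 1/7z)y_n
  ⇒ R(z) = (1 + 1/7z)/(1 − 6/7z).

Find x<0 with |R(x)|<1.
x=-1.66: |R|=0.3149
x=-2: |R|=0.2632
x=-10: |R|=0.0448
x=-100: |R|=0.1532
θ=6/7≥1/2 ⇒ |1+1/7x|<|1−6/7x| ∀x<0 ⇒ unbounded interval.

unbounded; (−∞, 0).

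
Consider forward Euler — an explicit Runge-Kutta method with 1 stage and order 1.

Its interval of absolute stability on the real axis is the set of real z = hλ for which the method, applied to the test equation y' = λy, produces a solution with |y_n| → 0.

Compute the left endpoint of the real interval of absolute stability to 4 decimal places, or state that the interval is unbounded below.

Set f=λy, z=hλ:
  order 1, 1-stage ⇒ R(z)=1+z
  (e.g. R(-1.61)=-0.61000, |R|=0.61000)

Boundary: |R(x)|=1, x<0.
x=-1.61: |R|=0.6100
|R(-2.02)|=1.0200 |R(-1.88)|=0.8800 |R(-1.85)|=0.8500
Bisect:
  x_lo=-2.4326 |R|=1.4326  x_hi=-0.1488 |R|=0.8512
  mid=-1.29070 |R|=0.29070 →hi
  mid=-1.86166 |R|=0.86166 →hi
  mid=-2.14715 |R|=1.14715 →lo
  mid=-2.00441 |R|=1.00441 →lo
  mid=-1.93303 |R|=0.93303 →hi
  mid=-1.96872 |R|=0.96872 →hi
  mid=-1.98656 |R|=0.98656 →hi
  ...
  [-2.00008,-1.99994] ⇒ x*=-2.0000
So |R|<1 on (-2.0000, 0).

z* = -2.0000.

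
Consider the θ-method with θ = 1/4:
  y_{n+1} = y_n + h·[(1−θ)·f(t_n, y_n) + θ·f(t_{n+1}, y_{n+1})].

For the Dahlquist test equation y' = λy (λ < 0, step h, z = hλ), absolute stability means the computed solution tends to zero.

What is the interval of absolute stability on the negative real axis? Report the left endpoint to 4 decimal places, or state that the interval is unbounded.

(-4.0000, 0).

On y'=λy, z=hλ:
  y_{n+1} = y_n + z·[3/4·y_n + 1/4·y_{n+1}] ⇒ (1 − 1/4z)y_{n+1} = (1 + 3/4z)y_n
  ⇒ R(z) = (1 + 3/4z)/(1 − 1/4z).

Find x<0 with |R(x)|<1.
x=-0.44: |R|=0.6036
R=−1: 1+3/4x = −1+1/4x ⇒ -1/2x=2 ⇒ x=2/(-1/2)=-4.0000
Confirm numerically:
  x=-3.193: |R|=0.77562 <1
  x=-3.078: |R|=0.73947 <1
  x=-2.805: |R|=0.64879 <1
  x=-2.319: |R|=0.46795 <1
  x=-4.416: |R|=1.09886 >1
  x=-4.186: |R|=1.04544 >1
  x=-4.176: |R|=1.04305 >1
So |R|<1 on (-4.0000, 0).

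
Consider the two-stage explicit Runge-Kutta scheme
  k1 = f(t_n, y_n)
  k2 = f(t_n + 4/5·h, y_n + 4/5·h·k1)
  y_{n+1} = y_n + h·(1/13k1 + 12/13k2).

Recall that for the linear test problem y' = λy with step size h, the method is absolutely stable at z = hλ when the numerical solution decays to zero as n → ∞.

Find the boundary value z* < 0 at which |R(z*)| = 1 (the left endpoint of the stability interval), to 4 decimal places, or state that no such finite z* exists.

Set f=λy, z=hλ:
  k1=λy_n ⇒ h·k1=z·y_n;  k2=λ(1+4/5z)y_n ⇒ h·k2=z(1+4/5z)y_n
  y_{n+1}/y_n = 1 + 1/13z + 12/13z(1+4/5z) = 1 + z + 48/65z²
  ⇒ R(z) = 1 + z + 48/65z².

Boundary: |R(x)|=1, x<0.
x=-0.7: |R|=0.6618
R=1: x+48/65x²=0 ⇒ x=−65/48=-1.3542; min R=1−1/(4·48/65)=0.6615>−1
Confirm numerically:
  x=-1.320: |R|=0.96670 <1
  x=-1.132: |R|=0.81428 <1
  x=-0.862: |R|=0.68671 <1
  x=-0.555: |R|=0.67246 <1
  x=-1.746: |R|=1.50521 >1
  x=-1.471: |R|=1.12691 >1
Stable set (-1.3542, 0).

left endpoint -1.3542.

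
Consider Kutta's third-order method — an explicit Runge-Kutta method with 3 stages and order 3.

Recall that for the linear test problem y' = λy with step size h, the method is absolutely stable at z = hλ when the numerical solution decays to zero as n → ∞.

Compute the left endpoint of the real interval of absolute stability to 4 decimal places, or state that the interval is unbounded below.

With y'=λy (z=hλ):
  order 3, 3-stage ⇒ R(z)=1+z+z^2/2+z^3/6
  (e.g. R(-0.82)=0.42431, |R|=0.42431)

Find x<0 with |R(x)|<1.
x=-0.82: |R|=0.4243
|R(-1.66)|=0.0446 |R(-1.2)|=0.2320 |R(-1.05)|=0.3083
Bisect:
  x_lo=-3.2448 |R|=2.6744  x_hi=-0.3947 |R|=0.6730
  mid=-1.81973 |R|=0.16834 →hi
  mid=-2.53227 |R|=1.03238 →lo
  mid=-2.17600 |R|=0.52573 →hi
  mid=-2.35413 |R|=0.75757 →hi
  mid=-2.44320 |R|=0.88925 →hi
  mid=-2.48773 |R|=0.95934 →hi
  mid=-2.51000 |R|=0.99549 →hi
  ...
  [-2.51278,-2.51261] ⇒ x*=-2.5127
Interval (-2.5127, 0).

left endpoint -2.5127.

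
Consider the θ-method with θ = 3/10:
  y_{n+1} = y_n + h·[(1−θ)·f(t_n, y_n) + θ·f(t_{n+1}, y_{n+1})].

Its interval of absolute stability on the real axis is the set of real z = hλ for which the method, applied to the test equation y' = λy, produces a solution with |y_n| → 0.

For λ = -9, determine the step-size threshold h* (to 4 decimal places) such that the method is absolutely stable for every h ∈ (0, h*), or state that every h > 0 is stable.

With y'=λy (z=hλ):
  y_{n+1} = y_n + z·[7/10·y_n + 3/10·y_{n+1}] ⇒ (1 − 3/10z)y_{n+1} = (1 + 7/10z)y_n
  ⇒ R(z) = (1 + 7/10z)/(1 − 3/10z).

Find x<0 with |R(x)|<1.
x=-1.53: |R|=0.0487
R=−1: 1+7/10x = −1+3/10x ⇒ -2/5x=2 ⇒ x=2/(-2/5)=-5.0000
Confirm numerically:
  x=-4.333: |R|=0.88399 <1
  x=-2.876: |R|=0.54391 <1
  x=-2.339: |R|=0.37451 <1
  x=-5.262: |R|=1.04064 >1
  x=-5.224: |R|=1.03490 >1
Stable set (-5.0000, 0).

(-5.0000,0); λ=-9 ⇒ h* = (5)/9 = 0.5556.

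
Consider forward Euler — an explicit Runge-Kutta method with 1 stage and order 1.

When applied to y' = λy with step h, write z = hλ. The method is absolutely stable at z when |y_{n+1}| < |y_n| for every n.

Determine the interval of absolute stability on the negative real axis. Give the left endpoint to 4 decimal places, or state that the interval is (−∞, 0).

(-2.0000, 0).

With y'=λy (z=hλ):
  order 1, 1-stage ⇒ R(z)=1+z
  (e.g. R(-0.91)=0.09000, |R|=0.09000)

Boundary: |R(x)|=1, x<0.
x=-0.91: |R|=0.0900
|R(-1.97)|=0.9700 |R(-1.2)|=0.2000 |R(-1.05)|=0.0500
Bisect:
  x_lo=-2.6500 |R|=1.6500  x_hi=-0.2115 |R|=0.7885
  mid=-1.43074 |R|=0.43074 →hi
  mid=-2.04036 |R|=1.04036 →lo
  mid=-1.73555 |R|=0.73555 →hi
  mid=-1.88795 |R|=0.88795 →hi
  mid=-1.96416 |R|=0.96416 →hi
  mid=-2.00226 |R|=1.00226 →lo
  mid=-1.98321 |R|=0.98321 →hi
  ...
  [-2.00002,-1.99988] ⇒ x*=-2.0000
So |R|<1 on (-2.0000, 0).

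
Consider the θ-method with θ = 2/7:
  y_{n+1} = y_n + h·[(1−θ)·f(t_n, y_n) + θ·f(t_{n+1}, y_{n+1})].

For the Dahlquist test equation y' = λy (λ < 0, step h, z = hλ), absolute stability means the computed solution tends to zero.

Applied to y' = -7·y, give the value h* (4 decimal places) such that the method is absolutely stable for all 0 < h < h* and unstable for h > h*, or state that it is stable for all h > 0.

With y'=λy (z=hλ):
  y_{n+1} = y_n + z·[5/7·y_n + 2/7·y_{n+1}] ⇒ (1 − 2/7z)y_{n+1} = (1 + 5/7z)y_n
  R(z) = (1 + 5/7z)/(1 − 2/7z).

Solve |R(x)|<1 on ℝ⁻.
x=-1.26: |R|=0.0735
R=−1: 1+5/7x = −1+2/7x ⇒ -3/7x=2 ⇒ x=2/(-3/7)=-4.6667
Confirm numerically:
  x=-3.865: |R|=0.83673 <1
  x=-3.414: |R|=0.72823 <1
  x=-1.933: |R|=0.24526 <1
  x=-5.212: |R|=1.09389 >1
  x=-4.762: |R|=1.01731 >1
  x=-4.715: |R|=1.00883 >1
Interval (-4.6667, 0).

(-4.6667,0); λ=-7 ⇒ h* = (14/3)/7 = 0.6667.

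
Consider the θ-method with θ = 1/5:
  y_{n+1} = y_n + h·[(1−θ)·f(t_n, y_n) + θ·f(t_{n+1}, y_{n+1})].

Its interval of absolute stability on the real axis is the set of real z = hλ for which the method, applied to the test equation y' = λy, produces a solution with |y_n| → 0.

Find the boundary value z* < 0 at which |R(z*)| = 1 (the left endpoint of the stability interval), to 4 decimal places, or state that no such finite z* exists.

left endpoint -3.3333.

With y'=λy (z=hλ):
  y_{n+1} = y_n + z·[4/5·y_n + 1/5·y_{n+1}] ⇒ (1 − 1/5z)y_{n+1} = (1 + 4/5z)y_n
  ⇒ R(z) = (1 + 4/5z)/(1 − 1/5z).

Need |R(x)|<1, x<0.
x=-1.76: |R|=0.3018
R=−1: 1+4/5x = −1+1/5x ⇒ -3/5x=2 ⇒ x=2/(-3/5)=-3.3333
Confirm numerically:
  x=-2.469: |R|=0.65283 <1
  x=-1.776: |R|=0.31051 <1
  x=-1.534: |R|=0.17386 <1
  x=-3.838: |R|=1.17131 >1
  x=-3.715: |R|=1.13138 >1
Stable set (-3.3333, 0).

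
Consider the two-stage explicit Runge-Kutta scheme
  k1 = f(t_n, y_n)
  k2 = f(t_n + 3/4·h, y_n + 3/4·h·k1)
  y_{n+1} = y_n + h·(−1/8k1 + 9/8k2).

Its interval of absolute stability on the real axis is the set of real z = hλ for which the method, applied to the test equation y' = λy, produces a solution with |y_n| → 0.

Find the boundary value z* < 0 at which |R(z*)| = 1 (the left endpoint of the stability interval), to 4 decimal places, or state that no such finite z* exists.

Test eqn y'=λy, z=hλ:
  k1=λy_n ⇒ h·k1=z·y_n;  k2=λ(1+3/4z)y_n ⇒ h·k2=z(1+3/4z)y_n
  y_{n+1}/y_n = 1 − 1/8z + 9/8z(1+3/4z) = 1 + z + 27/32z²
  R(z) = 1 + z + 27/32z².

Solve |R(x)|<1 on ℝ⁻.
x=-1.67: |R|=1.6831
R=1: x+27/32x²=0 ⇒ x=−32/27=-1.1852; min R=1−1/(4·27/32)=0.7037>−1
Confirm numerically:
  x=-1.164: |R|=0.97919 <1
  x=-1.123: |R|=0.94108 <1
  x=-1.097: |R|=0.91838 <1
  x=-0.794: |R|=0.73793 <1
  x=-1.710: |R|=1.75721 >1
  x=-1.689: |R|=1.71798 >1
So |R|<1 on (-1.1852, 0).

left endpoint -1.1852.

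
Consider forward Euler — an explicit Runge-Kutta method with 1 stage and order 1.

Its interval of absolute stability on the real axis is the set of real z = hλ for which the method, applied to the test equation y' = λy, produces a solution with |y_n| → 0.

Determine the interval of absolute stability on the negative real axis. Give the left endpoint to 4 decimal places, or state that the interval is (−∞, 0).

z∈(-2.0000,0).

Test eqn y'=λy, z=hλ:
  order 1, 1-stage ⇒ R(z)=1+z
  (e.g. R(-1.74)=-0.74000, |R|=0.74000)

Boundary: |R(x)|=1, x<0.
x=-1.74: |R|=0.7400
|R(-2.18)|=1.1800 |R(-1.84)|=0.8400
Bisect:
  x_lo=-2.5968 |R|=1.5968  x_hi=-0.2067 |R|=0.7933
  mid=-1.40174 |R|=0.40174 →hi
  mid=-1.99926 |R|=0.99926 →hi
  mid=-2.29802 |R|=1.29802 →lo
  mid=-2.14864 |R|=1.14864 →lo
  mid=-2.07395 |R|=1.07395 →lo
  mid=-2.03660 |R|=1.03660 →lo
  mid=-2.01793 |R|=1.01793 →lo
  mid=-2.00860 |R|=1.00860 →lo
  ...
  [-2.00013,-1.99999] ⇒ x*=-2.0000
Interval (-2.0000, 0).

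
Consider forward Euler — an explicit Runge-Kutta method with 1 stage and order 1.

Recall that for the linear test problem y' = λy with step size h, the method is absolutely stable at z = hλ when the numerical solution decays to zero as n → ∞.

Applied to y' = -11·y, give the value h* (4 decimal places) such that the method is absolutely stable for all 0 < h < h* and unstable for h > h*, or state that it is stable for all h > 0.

(-2.0000,0); λ=-11 ⇒ h* = 0.1818.

Set f=λy, z=hλ:
  order 1, 1-stage ⇒ R(z)=1+z
  (e.g. R(-0.97)=0.03000, |R|=0.03000)

Find x<0 with |R(x)|<1.
x=-0.97: |R|=0.0300
|R(-1.97)|=0.9700 |R(-1.45)|=0.4500 |R(-1.33)|=0.3300
Bisect:
  x_lo=-2.7325 |R|=1.7325  x_hi=-0.1910 |R|=0.8090
  mid=-1.46178 |R|=0.46178 →hi
  mid=-2.09716 |R|=1.09716 →lo
  mid=-1.77947 |R|=0.77947 →hi
  mid=-1.93831 |R|=0.93831 →hi
  mid=-2.01774 |R|=1.01774 →lo
  mid=-1.97803 |R|=0.97803 →hi
  mid=-1.99788 |R|=0.99788 →hi
  mid=-2.00781 |R|=1.00781 →lo
  mid=-2.00285 |R|=1.00285 →lo
  ...
  [-2.00005,-1.99990] ⇒ x*=-2.0000
So |R|<1 on (-2.0000, 0).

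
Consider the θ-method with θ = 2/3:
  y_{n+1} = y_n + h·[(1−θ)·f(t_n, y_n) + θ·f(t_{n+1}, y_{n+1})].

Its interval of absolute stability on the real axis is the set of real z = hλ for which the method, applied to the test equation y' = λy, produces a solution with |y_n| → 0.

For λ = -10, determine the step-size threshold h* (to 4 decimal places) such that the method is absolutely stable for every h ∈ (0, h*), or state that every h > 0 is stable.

interval (−∞, 0). Any h>0 works for λ=-10.

Set f=λy, z=hλ:
  y_{n+1} = y_n + z·[1/3·y_n + 2/3·y_{n+1}] ⇒ (1 − 2/3z)y_{n+1} = (1 + 1/3z)y_n
  ⇒ R(z) = (1 + 1/3z)/(1 − 2/3z).

Find x<0 with |R(x)|<1.
x=-1.2: |R|=0.3333
x=-2: |R|=0.1429
x=-10: |R|=0.3043
x=-100: |R|=0.4778
θ=2/3≥1/2 ⇒ |1+1/3x|<|1−2/3x| ∀x<0 ⇒ unbounded interval.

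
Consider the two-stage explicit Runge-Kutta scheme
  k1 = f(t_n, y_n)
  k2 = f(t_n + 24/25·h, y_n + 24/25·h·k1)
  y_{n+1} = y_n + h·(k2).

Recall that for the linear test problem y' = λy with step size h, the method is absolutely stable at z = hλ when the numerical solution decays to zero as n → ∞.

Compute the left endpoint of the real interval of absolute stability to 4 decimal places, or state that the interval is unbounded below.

Test eqn y'=λy, z=hλ:
  k1=λy_n ⇒ h·k1=z·y_n;  k2=λ(1+24/25z)y_n ⇒ h·k2=z(1+24/25z)y_n
  y_{n+1}/y_n = 1 + z(1+24/25z) = 1 + z + 24/25z²
  R(z) = 1 + z + 24/25z².

Find x<0 with |R(x)|<1.
x=-0.87: |R|=0.8566
R=1: x+24/25x²=0 ⇒ x=−25/24=-1.0417; min R=1−1/(4·24/25)=0.7396>−1
Confirm numerically:
  x=-0.897: |R|=0.87542 <1
  x=-0.874: |R|=0.85932 <1
  x=-0.565: |R|=0.74146 <1
  x=-1.430: |R|=1.53310 >1
  x=-1.416: |R|=1.50885 >1
Interval (-1.0417, 0).

left endpoint -1.0417.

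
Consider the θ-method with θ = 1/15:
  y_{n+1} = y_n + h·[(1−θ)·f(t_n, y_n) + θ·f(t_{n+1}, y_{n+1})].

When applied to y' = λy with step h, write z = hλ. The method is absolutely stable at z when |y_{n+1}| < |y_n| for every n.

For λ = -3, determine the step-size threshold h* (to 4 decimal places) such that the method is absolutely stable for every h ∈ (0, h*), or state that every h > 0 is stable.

(-2.3077,0); λ=-3 ⇒ h* = (30/13)/3 = 0.7692.

Test eqn y'=λy, z=hλ:
  y_{n+1} = y_n + z·[14/15·y_n + 1/15·y_{n+1}] ⇒ (1 − 1/15z)y_{n+1} = (1 + 14/15z)y_n
  R(z) = (1 + 14/15z)/(1 − 1/15z).

Need |R(x)|<1, x<0.
x=-0.34: |R|=0.6675
R=−1: 1+14/15x = −1+1/15x ⇒ -13/15x=2 ⇒ x=2/(-13/15)=-2.3077
Confirm numerically:
  x=-1.908: |R|=0.69269 <1
  x=-1.515: |R|=0.37602 <1
  x=-1.437: |R|=0.31137 <1
  x=-2.735: |R|=1.31322 >1
  x=-2.368: |R|=1.04514 >1
  x=-2.330: |R|=1.01673 >1
Stable set (-2.3077, 0).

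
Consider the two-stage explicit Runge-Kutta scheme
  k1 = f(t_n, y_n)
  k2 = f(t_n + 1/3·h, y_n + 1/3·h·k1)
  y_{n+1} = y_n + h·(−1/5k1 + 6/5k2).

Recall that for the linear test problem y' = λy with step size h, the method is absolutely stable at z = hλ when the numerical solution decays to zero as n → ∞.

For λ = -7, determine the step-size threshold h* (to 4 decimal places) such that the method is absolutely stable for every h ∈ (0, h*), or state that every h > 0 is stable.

(-2.5000,0); λ=-7 ⇒ h* = (5/2)/7 = 0.3571.

Test eqn y'=λy, z=hλ:
  k1=λy_n ⇒ h·k1=z·y_n;  k2=λ(1+1/3z)y_n ⇒ h·k2=z(1+1/3z)y_n
  y_{n+1}/y_n = 1 − 1/5z + 6/5z(1+1/3z) = 1 + z + 2/5z²
  R(z) = 1 + z + 2/5z².

Boundary: |R(x)|=1, x<0.
x=-1.55: |R|=0.4110
R=1: x+2/5x²=0 ⇒ x=−5/2=-2.5000; min R=1−1/(4·2/5)=0.3750>−1
Confirm numerically:
  x=-1.790: |R|=0.49164 <1
  x=-1.773: |R|=0.48441 <1
  x=-1.205: |R|=0.37581 <1
  x=-2.868: |R|=1.42217 >1
  x=-2.594: |R|=1.09753 >1
Interval (-2.5000, 0).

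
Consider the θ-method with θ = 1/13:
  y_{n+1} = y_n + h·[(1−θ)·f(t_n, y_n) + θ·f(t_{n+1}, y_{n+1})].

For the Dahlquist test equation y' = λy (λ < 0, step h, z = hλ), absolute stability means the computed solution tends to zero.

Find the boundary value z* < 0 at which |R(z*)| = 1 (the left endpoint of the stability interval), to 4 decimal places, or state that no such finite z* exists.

Set f=λy, z=hλ:
  y_{n+1} = y_n + z·[12/13·y_n + 1/13·y_{n+1}] ⇒ (1 − 1/13z)y_{n+1} = (1 + 12/13z)y_n
  Hence R(z) = (1 + 12/13z)/(1 − 1/13z).

Need |R(x)|<1, x<0.
x=-1.41: |R|=0.2720
R=−1: 1+12/13x = −1+1/13x ⇒ -11/13x=2 ⇒ x=2/(-11/13)=-2.3636
Confirm numerically:
  x=-1.467: |R|=0.31824 <1
  x=-1.386: |R|=0.25247 <1
  x=-1.190: |R|=0.09020 <1
  x=-2.952: |R|=1.40572 >1
  x=-2.816: |R|=1.31462 >1
So |R|<1 on (-2.3636, 0).

left endpoint -2.3636.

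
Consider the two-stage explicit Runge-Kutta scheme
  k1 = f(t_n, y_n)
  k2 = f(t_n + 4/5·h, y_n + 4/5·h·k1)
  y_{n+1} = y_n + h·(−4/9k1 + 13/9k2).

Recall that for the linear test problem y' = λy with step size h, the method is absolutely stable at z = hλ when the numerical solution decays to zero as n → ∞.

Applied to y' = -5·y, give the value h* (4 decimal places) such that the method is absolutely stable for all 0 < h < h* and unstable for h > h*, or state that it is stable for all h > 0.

With y'=λy (z=hλ):
  k1=λy_n ⇒ h·k1=z·y_n;  k2=λ(1+4/5z)y_n ⇒ h·k2=z(1+4/5z)y_n
  y_{n+1}/y_n = 1 − 4/9z + 13/9z(1+4/5z) = 1 + z + 52/45z²
  so R(z) = 1 + z + 52/45z².

Find x<0 with |R(x)|<1.
x=-0.5: |R|=0.7889
R=1: x+52/45x²=0 ⇒ x=−45/52=-0.8654; min R=1−1/(4·52/45)=0.7837>−1
Confirm numerically:
  x=-0.730: |R|=0.88580 <1
  x=-0.701: |R|=0.86684 <1
  x=-0.491: |R|=0.78758 <1
  x=-0.441: |R|=0.78373 <1
  x=-1.291: |R|=1.63494 >1
  x=-1.205: |R|=1.47290 >1
Stable set (-0.8654, 0).

(-0.8654,0); λ=-5 ⇒ h* = (45/52)/5 = 0.1731.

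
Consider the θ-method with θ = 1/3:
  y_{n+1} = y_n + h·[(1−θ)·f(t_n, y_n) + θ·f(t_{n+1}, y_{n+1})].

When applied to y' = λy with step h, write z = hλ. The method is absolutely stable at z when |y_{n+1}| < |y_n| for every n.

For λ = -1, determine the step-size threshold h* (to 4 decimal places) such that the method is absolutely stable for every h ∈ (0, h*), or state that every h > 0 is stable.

(-6.0000,0); λ=-1 ⇒ h* = (6)/1 = 6.0000.

Test eqn y'=λy, z=hλ:
  y_{n+1} = y_n + z·[2/3·y_n + 1/3·y_{n+1}] ⇒ (1 − 1/3z)y_{n+1} = (1 + 2/3z)y_n
  ⇒ R(z) = (1 + 2/3z)/(1 − 1/3z).

Find x<0 with |R(x)|<1.
x=-0.54: |R|=0.5424
R=−1: 1+2/3x = −1+1/3x ⇒ -1/3x=2 ⇒ x=2/(-1/3)=-6.0000
Confirm numerically:
  x=-4.970: |R|=0.87077 <1
  x=-3.681: |R|=0.65290 <1
  x=-3.368: |R|=0.58668 <1
  x=-2.974: |R|=0.49347 <1
  x=-6.497: |R|=1.05233 >1
  x=-6.326: |R|=1.03496 >1
Stable set (-6.0000, 0).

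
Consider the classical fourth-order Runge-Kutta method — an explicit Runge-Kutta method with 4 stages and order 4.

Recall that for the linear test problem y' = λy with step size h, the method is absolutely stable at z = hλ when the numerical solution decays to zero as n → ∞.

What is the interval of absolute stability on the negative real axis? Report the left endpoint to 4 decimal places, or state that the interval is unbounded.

Set f=λy, z=hλ:
  order 4, 4-stage ⇒ R(z)=1+z+z^2/2+z^3/6+z^4/24
  (e.g. R(-1.73)=0.27672, |R|=0.27672)

Solve |R(x)|<1 on ℝ⁻.
x=-1.73: |R|=0.2767
|R(-2.92)|=1.2228 |R(-1.3)|=0.2978 |R(-0.6)|=0.5494
Bisect:
  x_lo=-3.2971 |R|=2.0887  x_hi=-0.3340 |R|=0.7161
  mid=-1.81557 |R|=0.28787 →hi
  mid=-2.55635 |R|=0.70623 →hi
  mid=-2.92674 |R|=1.23505 →lo
  mid=-2.74154 |R|=0.93601 →hi
  mid=-2.83414 |R|=1.07618 →lo
  mid=-2.78784 |R|=1.00385 →lo
  mid=-2.76469 |R|=0.96938 →hi
  ...
  [-2.78531,-2.78513] ⇒ x*=-2.7853
Interval (-2.7853, 0).

z∈(-2.7853,0).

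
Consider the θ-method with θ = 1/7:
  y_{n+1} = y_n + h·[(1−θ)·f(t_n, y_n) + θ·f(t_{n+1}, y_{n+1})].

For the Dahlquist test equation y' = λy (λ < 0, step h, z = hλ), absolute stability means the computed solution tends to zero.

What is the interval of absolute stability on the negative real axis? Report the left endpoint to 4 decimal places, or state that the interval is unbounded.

Set f=λy, z=hλ:
  y_{n+1} = y_n + z·[6/7·y_n + 1/7·y_{n+1}] ⇒ (1 − 1/7z)y_{n+1} = (1 + 6/7z)y_n
  R(z) = (1 + 6/7z)/(1 − 1/7z).

Need |R(x)|<1, x<0.
x=-1.33: |R|=0.1176
R=−1: 1+6/7x = −1+1/7x ⇒ -5/7x=2 ⇒ x=2/(-5/7)=-2.8000
Confirm numerically:
  x=-2.666: |R|=0.93068 <1
  x=-2.059: |R|=0.59101 <1
  x=-1.272: |R|=0.07640 <1
  x=-3.333: |R|=1.25791 >1
  x=-3.212: |R|=1.20172 >1
Interval (-2.8000, 0).

(-2.8000, 0).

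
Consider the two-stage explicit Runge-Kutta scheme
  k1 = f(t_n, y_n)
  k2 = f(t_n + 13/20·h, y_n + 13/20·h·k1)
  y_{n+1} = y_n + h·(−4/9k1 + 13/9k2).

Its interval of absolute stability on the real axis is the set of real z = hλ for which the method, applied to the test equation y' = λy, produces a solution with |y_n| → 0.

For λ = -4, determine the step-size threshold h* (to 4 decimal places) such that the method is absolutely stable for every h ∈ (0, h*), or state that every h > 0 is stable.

On y'=λy, z=hλ:
  k1=λy_n ⇒ h·k1=z·y_n;  k2=λ(1+13/20z)y_n ⇒ h·k2=z(1+13/20z)y_n
  y_{n+1}/y_n = 1 − 4/9z + 13/9z(1+13/20z) = 1 + z + 169/180z²
  so R(z) = 1 + z + 169/180z².

Need |R(x)|<1, x<0.
x=-1.07: |R|=1.0049
R=1: x+169/180x²=0 ⇒ x=−180/169=-1.0651; min R=1−1/(4·169/180)=0.7337>−1
Confirm numerically:
  x=-1.012: |R|=0.94956 <1
  x=-0.717: |R|=0.76567 <1
  x=-0.599: |R|=0.73787 <1
  x=-1.443: |R|=1.51200 >1
  x=-1.254: |R|=1.22242 >1
Interval (-1.0651, 0).

(-1.0651,0); λ=-4 ⇒ h* = (180/169)/4 = 0.2663.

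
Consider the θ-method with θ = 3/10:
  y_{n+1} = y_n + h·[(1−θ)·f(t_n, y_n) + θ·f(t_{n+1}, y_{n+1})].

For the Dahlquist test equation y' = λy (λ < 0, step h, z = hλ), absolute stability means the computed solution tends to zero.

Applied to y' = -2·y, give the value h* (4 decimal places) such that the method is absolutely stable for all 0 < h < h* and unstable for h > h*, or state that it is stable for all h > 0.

(-5.0000,0); λ=-2 ⇒ h* = (5)/2 = 2.5000.

With y'=λy (z=hλ):
  y_{n+1} = y_n + z·[7/10·y_n + 3/10·y_{n+1}] ⇒ (1 − 3/10z)y_{n+1} = (1 + 7/10z)y_n
  ⇒ R(z) = (1 + 7/10z)/(1 − 3/10z).

Boundary: |R(x)|=1, x<0.
x=-0.99: |R|=0.2367
R=−1: 1+7/10x = −1+3/10x ⇒ -2/5x=2 ⇒ x=2/(-2/5)=-5.0000
Confirm numerically:
  x=-4.556: |R|=0.92496 <1
  x=-3.889: |R|=0.79490 <1
  x=-2.666: |R|=0.48128 <1
  x=-2.469: |R|=0.41839 <1
  x=-5.577: |R|=1.08634 >1
  x=-5.327: |R|=1.05034 >1
Interval (-5.0000, 0).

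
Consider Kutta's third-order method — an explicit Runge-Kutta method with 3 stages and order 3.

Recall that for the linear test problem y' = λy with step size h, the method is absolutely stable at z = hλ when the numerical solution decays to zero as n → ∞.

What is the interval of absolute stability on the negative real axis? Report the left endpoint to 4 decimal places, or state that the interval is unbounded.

On y'=λy, z=hλ:
  order 3, 3-stage ⇒ R(z)=1+z+z^2/2+z^3/6
  (e.g. R(-1.25)=0.20573, |R|=0.20573)

Boundary: |R(x)|=1, x<0.
x=-1.25: |R|=0.2057
|R(-2.03)|=0.3638 |R(-1.91)|=0.2473 |R(-1.84)|=0.1855
Bisect:
  x_lo=-3.1635 |R|=2.4361  x_hi=-0.3170 |R|=0.7280
  mid=-1.74023 |R|=0.10438 →hi
  mid=-2.45185 |R|=0.90265 →hi
  mid=-2.80767 |R|=1.55497 →lo
  mid=-2.62976 |R|=1.20302 →lo
  mid=-2.54081 |R|=1.04674 →lo
  mid=-2.49633 |R|=0.97321 →hi
  mid=-2.51857 |R|=1.00960 →lo
  ...
  [-2.51283,-2.51266] ⇒ x*=-2.5127
Interval (-2.5127, 0).

z∈(-2.5127,0).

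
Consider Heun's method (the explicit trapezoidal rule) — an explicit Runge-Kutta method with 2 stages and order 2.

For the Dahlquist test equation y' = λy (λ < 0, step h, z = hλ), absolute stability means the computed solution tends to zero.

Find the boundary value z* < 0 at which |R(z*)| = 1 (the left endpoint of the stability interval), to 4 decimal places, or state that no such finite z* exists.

Test eqn y'=λy, z=hλ:
  order 2, 2-stage ⇒ R(z)=1+z+z^2/2
  (e.g. R(-0.67)=0.55445, |R|=0.55445)

Solve |R(x)|<1 on ℝ⁻.
x=-0.67: |R|=0.5544
|R(-2.15)|=1.1612 |R(-1.93)|=0.9325 |R(-0.8)|=0.5200
Bisect:
  x_lo=-2.7515 |R|=2.0339  x_hi=-0.1554 |R|=0.8567
  mid=-1.45343 |R|=0.60280 →hi
  mid=-2.10246 |R|=1.10771 →lo
  mid=-1.77795 |R|=0.80260 →hi
  mid=-1.94021 |R|=0.94199 →hi
  mid=-2.02133 |R|=1.02156 →lo
  mid=-1.98077 |R|=0.98095 →hi
  mid=-2.00105 |R|=1.00105 →lo
  ...
  [-2.00010,-1.99994] ⇒ x*=-2.0000
So |R|<1 on (-2.0000, 0).

z* = -2.0000.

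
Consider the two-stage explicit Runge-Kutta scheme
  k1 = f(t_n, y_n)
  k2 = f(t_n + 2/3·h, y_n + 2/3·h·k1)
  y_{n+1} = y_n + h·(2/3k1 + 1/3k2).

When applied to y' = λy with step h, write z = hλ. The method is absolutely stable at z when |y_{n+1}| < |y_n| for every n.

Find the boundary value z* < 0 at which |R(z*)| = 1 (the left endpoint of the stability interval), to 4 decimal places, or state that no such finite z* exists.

With y'=λy (z=hλ):
  k1=λy_n ⇒ h·k1=z·y_n;  k2=λ(1+2/3z)y_n ⇒ h·k2=z(1+2/3z)y_n
  y_{n+1}/y_n = 1 + 2/3z + 1/3z(1+2/3z) = 1 + z + 2/9z²
  so R(z) = 1 + z + 2/9z².

Find x<0 with |R(x)|<1.
x=-1.1: |R|=0.1689
R=1: x+2/9x²=0 ⇒ x=−9/2=-4.5000; min R=1−1/(4·2/9)=-0.1250>−1
Confirm numerically:
  x=-3.499: |R|=0.22167 <1
  x=-2.655: |R|=0.08855 <1
  x=-2.096: |R|=0.11973 <1
  x=-1.971: |R|=0.10770 <1
  x=-4.787: |R|=1.30530 >1
  x=-4.598: |R|=1.10013 >1
Stable set (-4.5000, 0).

left endpoint -4.5000.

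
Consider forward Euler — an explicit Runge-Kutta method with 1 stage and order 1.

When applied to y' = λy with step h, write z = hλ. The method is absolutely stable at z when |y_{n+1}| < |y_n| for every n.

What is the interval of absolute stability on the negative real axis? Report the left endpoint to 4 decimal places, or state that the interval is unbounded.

With y'=λy (z=hλ):
  order 1, 1-stage ⇒ R(z)=1+z
  (e.g. R(-1.16)=-0.16000, |R|=0.16000)

Solve |R(x)|<1 on ℝ⁻.
x=-1.16: |R|=0.1600
|R(-1.77)|=0.7700 |R(-1.4)|=0.4000 |R(-1.15)|=0.1500
Bisect:
  x_lo=-2.6869 |R|=1.6869  x_hi=-0.3505 |R|=0.6495
  mid=-1.51868 |R|=0.51868 →hi
  mid=-2.10279 |R|=1.10279 →lo
  mid=-1.81074 |R|=0.81074 →hi
  mid=-1.95676 |R|=0.95676 →hi
  mid=-2.02978 |R|=1.02978 →lo
  mid=-1.99327 |R|=0.99327 →hi
  mid=-2.01152 |R|=1.01152 →lo
  mid=-2.00240 |R|=1.00240 →lo
  mid=-1.99783 |R|=0.99783 →hi
  ...
  [-2.00011,-1.99997] ⇒ x*=-2.0000
So |R|<1 on (-2.0000, 0).

z∈(-2.0000,0).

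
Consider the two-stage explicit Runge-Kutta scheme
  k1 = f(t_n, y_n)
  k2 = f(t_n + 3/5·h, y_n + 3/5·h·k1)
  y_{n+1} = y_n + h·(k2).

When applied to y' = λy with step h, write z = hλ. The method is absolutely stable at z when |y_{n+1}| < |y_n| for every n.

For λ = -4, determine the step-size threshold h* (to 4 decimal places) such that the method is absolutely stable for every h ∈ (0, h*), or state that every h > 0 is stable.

Set f=λy, z=hλ:
  k1=λy_n ⇒ h·k1=z·y_n;  k2=λ(1+3/5z)y_n ⇒ h·k2=z(1+3/5z)y_n
  y_{n+1}/y_n = 1 + z(1+3/5z) = 1 + z + 3/5z²
  R(z) = 1 + z + 3/5z².

Boundary: |R(x)|=1, x<0.
x=-1.44: |R|=0.8042
R=1: x+3/5x²=0 ⇒ x=−5/3=-1.6667; min R=1−1/(4·3/5)=0.5833>−1
Confirm numerically:
  x=-1.475: |R|=0.83037 <1
  x=-1.444: |R|=0.80708 <1
  x=-0.755: |R|=0.58701 <1
  x=-0.688: |R|=0.59601 <1
  x=-2.077: |R|=1.51136 >1
  x=-1.970: |R|=1.35854 >1
Stable set (-1.6667, 0).

(-1.6667,0); λ=-4 ⇒ h* = (5/3)/4 = 0.4167.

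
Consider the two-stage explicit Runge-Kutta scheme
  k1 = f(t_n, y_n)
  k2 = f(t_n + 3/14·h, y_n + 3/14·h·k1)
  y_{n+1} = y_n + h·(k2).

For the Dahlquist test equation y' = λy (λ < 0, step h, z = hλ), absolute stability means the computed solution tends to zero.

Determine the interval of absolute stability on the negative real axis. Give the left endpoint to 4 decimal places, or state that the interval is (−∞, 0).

z∈(-4.6667,0).

Test eqn y'=λy, z=hλ:
  k1=λy_n ⇒ h·k1=z·y_n;  k2=λ(1+3/14z)y_n ⇒ h·k2=z(1+3/14z)y_n
  y_{n+1}/y_n = 1 + z(1+3/14z) = 1 + z + 3/14z²
  so R(z) = 1 + z + 3/14z².

Boundary: |R(x)|=1, x<0.
x=-1.2: |R|=0.1086
R=1: x+3/14x²=0 ⇒ x=−14/3=-4.6667; min R=1−1/(4·3/14)=-0.1667>−1
Confirm numerically:
  x=-4.358: |R|=0.71175 <1
  x=-3.676: |R|=0.21964 <1
  x=-3.450: |R|=0.10054 <1
  x=-2.124: |R|=0.15728 <1
  x=-4.971: |R|=1.32418 >1
  x=-4.966: |R|=1.31853 >1
  x=-4.846: |R|=1.18622 >1
Stable set (-4.6667, 0).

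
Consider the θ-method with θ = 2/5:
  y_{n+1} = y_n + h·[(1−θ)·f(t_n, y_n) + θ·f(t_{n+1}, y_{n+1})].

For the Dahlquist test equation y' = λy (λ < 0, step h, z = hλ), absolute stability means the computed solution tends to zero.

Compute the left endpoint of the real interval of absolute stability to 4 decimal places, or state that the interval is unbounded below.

z* = -10.0000.

With y'=λy (z=hλ):
  y_{n+1} = y_n + z·[3/5·y_n + 2/5·y_{n+1}] ⇒ (1 − 2/5z)y_{n+1} = (1 + 3/5z)y_n
  so R(z) = (1 + 3/5z)/(1 − 2/5z).

Find x<0 with |R(x)|<1.
x=-1.39: |R|=0.1067
R=−1: 1+3/5x = −1+2/5x ⇒ -1/5x=2 ⇒ x=2/(-1/5)=-10.0000
Confirm numerically:
  x=-9.700: |R|=0.98770 <1
  x=-9.604: |R|=0.98364 <1
  x=-4.107: |R|=0.55403 <1
  x=-10.546: |R|=1.02093 >1
  x=-10.460: |R|=1.01775 >1
  x=-10.033: |R|=1.00132 >1
Interval (-10.0000, 0).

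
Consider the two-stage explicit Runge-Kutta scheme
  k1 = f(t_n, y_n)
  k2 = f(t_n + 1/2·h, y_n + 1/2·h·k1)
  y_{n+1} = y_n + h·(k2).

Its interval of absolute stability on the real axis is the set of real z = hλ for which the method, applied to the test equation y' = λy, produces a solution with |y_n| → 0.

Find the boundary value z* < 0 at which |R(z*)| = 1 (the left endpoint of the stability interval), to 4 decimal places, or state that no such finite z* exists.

left endpoint -2.0000.

On y'=λy, z=hλ:
  k1=λy_n ⇒ h·k1=z·y_n;  k2=λ(1+1/2z)y_n ⇒ h·k2=z(1+1/2z)y_n
  y_{n+1}/y_n = 1 + z(1+1/2z) = 1 + z + 1/2z²
  Hence R(z) = 1 + z + 1/2z².

Solve |R(x)|<1 on ℝ⁻.
x=-1.79: |R|=0.8121
R=1: x+1/2x²=0 ⇒ x=−2=-2.0000; min R=1−1/(4·1/2)=0.5000>−1
Confirm numerically:
  x=-1.755: |R|=0.78501 <1
  x=-1.527: |R|=0.63886 <1
  x=-1.360: |R|=0.56480 <1
  x=-2.290: |R|=1.33205 >1
  x=-2.201: |R|=1.22120 >1
Interval (-2.0000, 0).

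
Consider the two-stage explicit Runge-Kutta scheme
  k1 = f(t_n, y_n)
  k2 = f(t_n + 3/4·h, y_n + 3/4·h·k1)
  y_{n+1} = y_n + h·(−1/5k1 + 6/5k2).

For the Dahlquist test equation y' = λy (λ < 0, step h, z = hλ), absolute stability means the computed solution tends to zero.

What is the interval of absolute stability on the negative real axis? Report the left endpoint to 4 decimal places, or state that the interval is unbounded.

Test eqn y'=λy, z=hλ:
  k1=λy_n ⇒ h·k1=z·y_n;  k2=λ(1+3/4z)y_n ⇒ h·k2=z(1+3/4z)y_n
  y_{n+1}/y_n = 1 − 1/5z + 6/5z(1+3/4z) = 1 + z + 9/10z²
  Hence R(z) = 1 + z + 9/10z².

Solve |R(x)|<1 on ℝ⁻.
x=-0.74: |R|=0.7528
R=1: x+9/10x²=0 ⇒ x=−10/9=-1.1111; min R=1−1/(4·9/10)=0.7222>−1
Confirm numerically:
  x=-0.797: |R|=0.77469 <1
  x=-0.791: |R|=0.77211 <1
  x=-0.756: |R|=0.75838 <1
  x=-0.644: |R|=0.72926 <1
  x=-1.626: |R|=1.75349 >1
  x=-1.315: |R|=1.24130 >1
So |R|<1 on (-1.1111, 0).

z∈(-1.1111,0).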